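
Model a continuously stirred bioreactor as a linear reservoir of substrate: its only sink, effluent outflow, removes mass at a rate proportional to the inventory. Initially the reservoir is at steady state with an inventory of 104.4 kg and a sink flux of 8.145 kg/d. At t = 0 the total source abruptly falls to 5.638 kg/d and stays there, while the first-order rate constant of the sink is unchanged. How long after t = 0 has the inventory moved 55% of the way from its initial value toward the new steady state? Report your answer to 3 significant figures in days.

τ = M₀/F₀ = 104.4/8.145 = 12.82 d.
The remaining gap fraction is e^(−t/τ); 55% covered ⇒ e^(−t/τ) = 0.450.
t = −τ ln(0.450) = 12.82 × 0.7985 = 10.24 d.

10.2 d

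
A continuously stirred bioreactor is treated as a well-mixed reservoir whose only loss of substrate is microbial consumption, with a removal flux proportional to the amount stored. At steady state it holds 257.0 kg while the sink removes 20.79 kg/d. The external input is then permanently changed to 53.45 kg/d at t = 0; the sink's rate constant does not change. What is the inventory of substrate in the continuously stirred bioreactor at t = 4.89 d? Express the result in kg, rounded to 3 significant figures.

τ = M₀/F₀ = 257.0/20.79 = 12.36 d; rate constant k = 1/τ.
New steady state M_∞ = F₁/k = F₁·τ = 53.45 × 12.36 = 660.73 kg.
M(t) = M_∞ + (M₀ − M_∞)·e^(−t/τ); t/τ = 4.89/12.36 = 0.3956, so e^(−t/τ) = 0.6733.
M(t) = 660.73 − 403.7 × 0.6733 = 388.90 kg.

389 kg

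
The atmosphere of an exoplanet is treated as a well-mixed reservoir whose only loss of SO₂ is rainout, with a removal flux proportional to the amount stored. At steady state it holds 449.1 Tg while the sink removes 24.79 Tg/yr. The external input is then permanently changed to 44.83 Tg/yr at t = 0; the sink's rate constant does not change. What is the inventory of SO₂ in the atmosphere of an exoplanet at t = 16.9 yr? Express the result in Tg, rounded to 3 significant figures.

669 Tg

τ = M₀/F₀ = 449.1/24.79 = 18.12 yr; rate constant k = 1/τ.
New steady state M_∞ = F₁/k = F₁·τ = 44.83 × 18.12 = 812.15 Tg.
M(t) = M_∞ + (M₀ − M_∞)·e^(−t/τ); t/τ = 16.9/18.12 = 0.9329, so e^(−t/τ) = 0.3934.
M(t) = 812.15 − 363.0 × 0.3934 = 669.32 Tg.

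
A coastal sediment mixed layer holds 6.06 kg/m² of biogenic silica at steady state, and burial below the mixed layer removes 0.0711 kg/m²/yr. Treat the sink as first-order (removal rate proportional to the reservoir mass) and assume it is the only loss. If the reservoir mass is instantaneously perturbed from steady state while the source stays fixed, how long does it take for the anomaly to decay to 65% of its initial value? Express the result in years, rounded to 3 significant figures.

36.7 yr

For a linear reservoir the anomaly decays as exp(−t/τ) with τ = M/F = 6.06/0.0711 = 85.23 yr.
exp(−t/τ) = 0.65 ⇒ t = −τ ln(0.65) = 85.23 × 0.4308 = 36.72 yr.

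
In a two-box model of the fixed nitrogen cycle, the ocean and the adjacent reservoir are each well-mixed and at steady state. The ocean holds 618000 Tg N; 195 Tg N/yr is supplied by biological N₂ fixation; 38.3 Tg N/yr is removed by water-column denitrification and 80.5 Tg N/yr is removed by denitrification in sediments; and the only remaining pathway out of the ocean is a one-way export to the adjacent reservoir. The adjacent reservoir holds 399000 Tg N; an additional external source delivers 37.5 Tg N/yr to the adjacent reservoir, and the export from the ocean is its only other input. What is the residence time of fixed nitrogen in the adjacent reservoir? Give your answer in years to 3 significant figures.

3510 yr

Balance the ocean: ΣF_in = 195.00 Tg N/yr.
Export to the adjacent reservoir = ΣF_in − (38.3 + 80.5) = 76.200 Tg N/yr.
Total input to the adjacent reservoir = 76.200 + 37.5 = 113.70 Tg N/yr; at steady state this equals its total output.
τ = M / F = 399000 / 113.70 = 3509 yr.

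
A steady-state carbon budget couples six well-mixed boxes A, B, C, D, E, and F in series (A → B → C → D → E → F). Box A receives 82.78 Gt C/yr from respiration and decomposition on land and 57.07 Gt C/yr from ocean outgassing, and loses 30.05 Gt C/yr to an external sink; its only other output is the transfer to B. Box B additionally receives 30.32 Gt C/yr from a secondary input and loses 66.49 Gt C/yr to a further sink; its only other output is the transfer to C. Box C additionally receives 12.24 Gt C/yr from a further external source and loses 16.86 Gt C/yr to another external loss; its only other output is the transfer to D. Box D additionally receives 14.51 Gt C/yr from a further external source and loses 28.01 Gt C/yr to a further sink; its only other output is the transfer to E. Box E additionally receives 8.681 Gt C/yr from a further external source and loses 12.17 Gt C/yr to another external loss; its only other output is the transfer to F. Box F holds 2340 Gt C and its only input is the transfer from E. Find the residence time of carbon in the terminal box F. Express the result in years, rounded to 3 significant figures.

45.0 yr

Box A: F(A→B) = (82.78 + 57.07) − 30.05 = 109.80 Gt C/yr.
Box B: F(B→C) = (109.80 + 30.32) − 66.49 = 73.630 Gt C/yr.
Box C: F(C→D) = (73.630 + 12.24) − 16.86 = 69.010 Gt C/yr.
Box D: F(D→E) = (69.010 + 14.51) − 28.01 = 55.510 Gt C/yr.
Box E: F(E→F) = (55.510 + 8.681) − 12.17 = 52.021 Gt C/yr.
Box F throughput = its input = 52.021 Gt C/yr; τ = 2340 / 52.021 = 44.98 yr.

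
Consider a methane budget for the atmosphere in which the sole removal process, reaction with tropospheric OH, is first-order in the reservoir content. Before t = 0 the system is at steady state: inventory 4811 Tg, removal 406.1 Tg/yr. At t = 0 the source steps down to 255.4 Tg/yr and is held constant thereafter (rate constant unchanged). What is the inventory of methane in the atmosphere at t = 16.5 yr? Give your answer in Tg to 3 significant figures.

3470 Tg

τ = M₀/F₀ = 4811/406.1 = 11.85 yr; rate constant k = 1/τ.
New steady state M_∞ = F₁/k = F₁·τ = 255.4 × 11.85 = 3025.7 Tg.
M(t) = M_∞ + (M₀ − M_∞)·e^(−t/τ); t/τ = 16.5/11.85 = 1.393, so e^(−t/τ) = 0.2484.
M(t) = 3025.7 + 1785 × 0.2484 = 3469.1 Tg.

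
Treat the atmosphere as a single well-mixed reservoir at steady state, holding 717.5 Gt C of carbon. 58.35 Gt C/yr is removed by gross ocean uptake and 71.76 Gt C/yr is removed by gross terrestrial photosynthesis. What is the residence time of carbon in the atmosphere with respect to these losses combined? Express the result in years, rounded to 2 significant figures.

Total removal = 58.35 + 71.76 = 130.11 Gt C/yr.
τ = M / ΣF_out = 717.5 / 130.11 = 5.515 yr.

5.5 yr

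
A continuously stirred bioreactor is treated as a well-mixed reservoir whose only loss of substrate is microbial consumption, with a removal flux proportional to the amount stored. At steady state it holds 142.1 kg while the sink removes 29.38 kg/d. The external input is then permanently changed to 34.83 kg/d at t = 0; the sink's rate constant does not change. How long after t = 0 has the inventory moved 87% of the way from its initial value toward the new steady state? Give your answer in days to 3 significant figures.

τ = M₀/F₀ = 142.1/29.38 = 4.837 d.
The remaining gap fraction is e^(−t/τ); 87% covered ⇒ e^(−t/τ) = 0.130.
t = −τ ln(0.130) = 4.837 × 2.040 = 9.868 d.

9.87 d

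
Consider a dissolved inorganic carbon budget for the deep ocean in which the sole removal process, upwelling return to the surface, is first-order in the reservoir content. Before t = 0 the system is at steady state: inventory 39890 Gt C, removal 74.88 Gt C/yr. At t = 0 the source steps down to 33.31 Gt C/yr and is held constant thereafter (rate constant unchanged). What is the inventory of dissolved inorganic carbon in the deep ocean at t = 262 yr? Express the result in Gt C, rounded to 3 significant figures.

31300 Gt C

τ = M₀/F₀ = 39890/74.88 = 532.7 yr; rate constant k = 1/τ.
New steady state M_∞ = F₁/k = F₁·τ = 33.31 × 532.7 = 17745 Gt C.
M(t) = M_∞ + (M₀ − M_∞)·e^(−t/τ); t/τ = 262/532.7 = 0.4918, so e^(−t/τ) = 0.6115.
M(t) = 17745 + 22150 × 0.6115 = 31287 Gt C.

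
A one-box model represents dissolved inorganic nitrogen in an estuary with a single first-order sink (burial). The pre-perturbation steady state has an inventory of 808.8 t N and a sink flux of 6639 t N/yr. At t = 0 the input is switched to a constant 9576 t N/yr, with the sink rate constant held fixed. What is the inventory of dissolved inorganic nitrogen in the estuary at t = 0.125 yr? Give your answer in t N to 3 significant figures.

1040 t N

The sink rate constant is k = F₀/M₀ = 6639/808.8 = 8.208 yr⁻¹.
Solving dM/dt = F₁ − kM with M(0) = M₀ gives M(t) = F₁/k + (M₀ − F₁/k)·e^(−kt).
F₁/k = 9576/8.208 = 1166.6 t N; kt = 8.208 × 0.125 = 1.026, e^(−kt) = 0.3584.
M(0.125) = 1166.6 + (808.8 − 1166.6) × 0.3584 = 1166.6 − 128.2 = 1038.4 t N.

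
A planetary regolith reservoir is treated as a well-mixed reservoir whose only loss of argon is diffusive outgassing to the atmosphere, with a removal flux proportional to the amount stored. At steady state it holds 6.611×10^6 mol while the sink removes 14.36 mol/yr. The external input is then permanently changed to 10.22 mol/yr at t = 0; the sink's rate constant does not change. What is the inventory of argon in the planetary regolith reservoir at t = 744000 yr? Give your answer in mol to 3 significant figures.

5.08×10^6 mol

The sink rate constant is k = F₀/M₀ = 14.36/6.611×10^6 = 2.172×10^-6 yr⁻¹.
Solving dM/dt = F₁ − kM with M(0) = M₀ gives M(t) = F₁/k + (M₀ − F₁/k)·e^(−kt).
F₁/k = 10.22/2.172×10^-6 = 4.7050×10^6 mol; kt = 2.172×10^-6 × 744000 = 1.616, e^(−kt) = 0.1987.
M(744000) = 4.7050×10^6 + (6.611×10^6 − 4.7050×10^6) × 0.1987 = 4.7050×10^6 + 378700 = 5.0837×10^6 mol.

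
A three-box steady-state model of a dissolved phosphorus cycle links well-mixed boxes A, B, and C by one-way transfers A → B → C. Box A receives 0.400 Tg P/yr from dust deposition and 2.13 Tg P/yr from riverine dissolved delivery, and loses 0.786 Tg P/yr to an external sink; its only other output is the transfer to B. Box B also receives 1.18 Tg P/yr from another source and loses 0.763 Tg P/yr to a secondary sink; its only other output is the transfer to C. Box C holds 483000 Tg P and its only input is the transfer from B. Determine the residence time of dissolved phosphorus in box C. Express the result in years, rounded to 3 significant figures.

224000 yr

Box A: F(A→B) = (0.400 + 2.13) − 0.786 = 1.7440 Tg P/yr.
Box B: F(B→C) = (1.7440 + 1.18) − 0.763 = 2.1610 Tg P/yr.
Box C throughput = its input = 2.1610 Tg P/yr; τ = 483000 / 2.1610 = 223500 yr.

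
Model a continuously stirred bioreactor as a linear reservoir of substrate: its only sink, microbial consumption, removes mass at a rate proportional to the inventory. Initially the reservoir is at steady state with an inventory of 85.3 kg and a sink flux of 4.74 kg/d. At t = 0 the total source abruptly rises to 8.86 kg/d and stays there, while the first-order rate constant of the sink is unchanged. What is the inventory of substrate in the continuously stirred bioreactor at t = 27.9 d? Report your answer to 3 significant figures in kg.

144 kg

The sink rate constant is k = F₀/M₀ = 4.74/85.3 = 0.05557 d⁻¹.
Solving dM/dt = F₁ − kM with M(0) = M₀ gives M(t) = F₁/k + (M₀ − F₁/k)·e^(−kt).
F₁/k = 8.86/0.05557 = 159.44 kg; kt = 0.05557 × 27.9 = 1.550, e^(−kt) = 0.2122.
M(27.9) = 159.44 + (85.3 − 159.44) × 0.2122 = 159.44 − 15.73 = 143.71 kg.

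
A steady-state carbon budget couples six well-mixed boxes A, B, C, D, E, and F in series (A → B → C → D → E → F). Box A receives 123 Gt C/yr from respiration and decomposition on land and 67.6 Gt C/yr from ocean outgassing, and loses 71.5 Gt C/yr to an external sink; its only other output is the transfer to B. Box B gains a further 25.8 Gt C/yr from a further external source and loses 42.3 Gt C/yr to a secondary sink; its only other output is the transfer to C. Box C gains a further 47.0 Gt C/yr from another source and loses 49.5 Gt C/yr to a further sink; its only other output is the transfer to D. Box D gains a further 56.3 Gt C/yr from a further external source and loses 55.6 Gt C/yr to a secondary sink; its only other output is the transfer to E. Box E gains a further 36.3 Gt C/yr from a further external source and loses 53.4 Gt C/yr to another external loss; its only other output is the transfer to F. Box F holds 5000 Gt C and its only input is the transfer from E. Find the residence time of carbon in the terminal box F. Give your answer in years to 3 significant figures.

Box A: F(A→B) = (123 + 67.6) − 71.5 = 119.10 Gt C/yr.
Box B: F(B→C) = (119.10 + 25.8) − 42.3 = 102.60 Gt C/yr.
Box C: F(C→D) = (102.60 + 47.0) − 49.5 = 100.10 Gt C/yr.
Box D: F(D→E) = (100.10 + 56.3) − 55.6 = 100.80 Gt C/yr.
Box E: F(E→F) = (100.80 + 36.3) − 53.4 = 83.700 Gt C/yr.
Box F throughput = its input = 83.700 Gt C/yr; τ = 5000 / 83.700 = 59.74 yr.

59.7 yr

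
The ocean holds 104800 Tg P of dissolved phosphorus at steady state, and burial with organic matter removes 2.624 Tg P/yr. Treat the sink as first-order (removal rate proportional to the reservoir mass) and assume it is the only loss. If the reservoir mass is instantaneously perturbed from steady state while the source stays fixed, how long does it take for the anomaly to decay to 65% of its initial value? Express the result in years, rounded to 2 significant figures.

17000 yr

For a linear reservoir the anomaly decays as exp(−t/τ) with τ = M/F = 104800/2.624 = 39940 yr.
exp(−t/τ) = 0.65 ⇒ t = −τ ln(0.65) = 39940 × 0.4308 = 17210 yr.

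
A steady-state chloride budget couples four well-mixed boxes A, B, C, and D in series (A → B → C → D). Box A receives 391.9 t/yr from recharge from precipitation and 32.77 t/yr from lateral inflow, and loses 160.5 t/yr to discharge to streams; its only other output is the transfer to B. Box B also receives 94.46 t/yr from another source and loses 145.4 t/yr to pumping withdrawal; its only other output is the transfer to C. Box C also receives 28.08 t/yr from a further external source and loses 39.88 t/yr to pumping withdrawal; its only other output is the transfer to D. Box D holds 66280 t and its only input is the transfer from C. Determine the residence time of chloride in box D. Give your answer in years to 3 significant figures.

329 yr

Box A: F(A→B) = (391.9 + 32.77) − 160.5 = 264.17 t/yr.
Box B: F(B→C) = (264.17 + 94.46) − 145.4 = 213.23 t/yr.
Box C: F(C→D) = (213.23 + 28.08) − 39.88 = 201.43 t/yr.
Box D throughput = its input = 201.43 t/yr; τ = 66280 / 201.43 = 329.0 yr.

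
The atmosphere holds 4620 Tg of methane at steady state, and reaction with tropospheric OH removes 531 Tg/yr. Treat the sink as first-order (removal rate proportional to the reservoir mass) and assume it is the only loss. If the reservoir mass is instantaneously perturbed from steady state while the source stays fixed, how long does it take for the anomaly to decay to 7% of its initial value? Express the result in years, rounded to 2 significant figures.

23 yr

For a linear reservoir the anomaly decays as exp(−t/τ) with τ = M/F = 4620/531 = 8.701 yr.
exp(−t/τ) = 0.07 ⇒ t = −τ ln(0.07) = 8.701 × 2.659 = 23.14 yr.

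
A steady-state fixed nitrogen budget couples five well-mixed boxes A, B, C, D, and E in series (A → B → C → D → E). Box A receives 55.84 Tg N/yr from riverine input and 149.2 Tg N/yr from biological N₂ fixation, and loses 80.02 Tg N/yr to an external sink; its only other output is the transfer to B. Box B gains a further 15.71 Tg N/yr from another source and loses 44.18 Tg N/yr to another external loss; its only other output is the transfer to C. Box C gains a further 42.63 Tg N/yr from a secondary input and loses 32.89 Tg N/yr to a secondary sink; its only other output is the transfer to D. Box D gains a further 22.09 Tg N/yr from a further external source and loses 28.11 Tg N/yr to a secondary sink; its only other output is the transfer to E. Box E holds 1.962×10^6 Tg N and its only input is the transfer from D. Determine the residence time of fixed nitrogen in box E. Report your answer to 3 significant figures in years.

19600 yr

Box A: F(A→B) = (55.84 + 149.2) − 80.02 = 125.02 Tg N/yr.
Box B: F(B→C) = (125.02 + 15.71) − 44.18 = 96.550 Tg N/yr.
Box C: F(C→D) = (96.550 + 42.63) − 32.89 = 106.29 Tg N/yr.
Box D: F(D→E) = (106.29 + 22.09) − 28.11 = 100.27 Tg N/yr.
Box E throughput = its input = 100.27 Tg N/yr; τ = 1.962×10^6 / 100.27 = 19570 yr.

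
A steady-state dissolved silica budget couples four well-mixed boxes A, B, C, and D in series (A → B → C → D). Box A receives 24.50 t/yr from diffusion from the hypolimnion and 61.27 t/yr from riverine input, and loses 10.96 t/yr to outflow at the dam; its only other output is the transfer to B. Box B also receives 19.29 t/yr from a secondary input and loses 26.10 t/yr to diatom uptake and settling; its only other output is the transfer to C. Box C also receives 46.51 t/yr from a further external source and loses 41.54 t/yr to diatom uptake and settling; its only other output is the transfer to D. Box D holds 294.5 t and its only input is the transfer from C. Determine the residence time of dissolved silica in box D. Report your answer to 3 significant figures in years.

Box A: F(A→B) = (24.50 + 61.27) − 10.96 = 74.810 t/yr.
Box B: F(B→C) = (74.810 + 19.29) − 26.10 = 68.000 t/yr.
Box C: F(C→D) = (68.000 + 46.51) − 41.54 = 72.970 t/yr.
Box D throughput = its input = 72.970 t/yr; τ = 294.5 / 72.970 = 4.036 yr.

4.04 yr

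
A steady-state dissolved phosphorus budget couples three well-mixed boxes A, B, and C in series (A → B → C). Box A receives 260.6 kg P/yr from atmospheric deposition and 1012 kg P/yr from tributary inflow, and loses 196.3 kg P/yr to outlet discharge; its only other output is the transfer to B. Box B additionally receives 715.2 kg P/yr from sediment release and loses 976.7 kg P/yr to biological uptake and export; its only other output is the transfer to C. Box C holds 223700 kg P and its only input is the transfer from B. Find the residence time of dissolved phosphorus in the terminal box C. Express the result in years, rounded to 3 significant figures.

275 yr

Box A: F(A→B) = (260.6 + 1012) − 196.3 = 1076.3 kg P/yr.
Box B: F(B→C) = (1076.3 + 715.2) − 976.7 = 814.80 kg P/yr.
Box C throughput = its input = 814.80 kg P/yr; τ = 223700 / 814.80 = 274.5 yr.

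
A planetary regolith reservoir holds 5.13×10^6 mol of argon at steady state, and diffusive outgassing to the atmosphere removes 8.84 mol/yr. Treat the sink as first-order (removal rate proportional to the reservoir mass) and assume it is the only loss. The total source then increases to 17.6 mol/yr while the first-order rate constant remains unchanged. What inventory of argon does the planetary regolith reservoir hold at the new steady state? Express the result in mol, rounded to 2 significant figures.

1.0×10^7 mol

Rate constant k = F/M = 8.84 / 5.13×10^6 = 1.723×10^-6 yr⁻¹.
At the new steady state, source = k·M_new ⇒ M_new = 17.6 / 1.723×10^-6 = 1.021×10^7 mol.
(Equivalently M_new = M × F_new/F_old = 5.13×10^6 × 17.6/8.84.)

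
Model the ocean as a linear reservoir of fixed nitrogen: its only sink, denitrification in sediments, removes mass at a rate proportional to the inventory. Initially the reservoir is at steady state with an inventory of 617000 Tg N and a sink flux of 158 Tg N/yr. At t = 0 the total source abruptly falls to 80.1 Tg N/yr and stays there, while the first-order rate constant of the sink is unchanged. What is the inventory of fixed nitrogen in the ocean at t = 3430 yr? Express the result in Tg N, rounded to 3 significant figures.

439000 Tg N

Residence time τ = M₀/F₀ = 3905 yr. The eventual steady state is M_∞ = M₀·(F₁/F₀) = 617000 × 80.1/158 = 312800 Tg N.
The anomaly ΔM(t) = M(t) − M_∞ decays as ΔM₀·e^(−t/τ) with ΔM₀ = 617000 − 312800 = 304200 Tg N.
At t = 3430 yr, e^(−t/τ) = e^(−0.8783) = 0.4155, so ΔM = 126400 Tg N and M = 312800 + 126400 = 439180 Tg N.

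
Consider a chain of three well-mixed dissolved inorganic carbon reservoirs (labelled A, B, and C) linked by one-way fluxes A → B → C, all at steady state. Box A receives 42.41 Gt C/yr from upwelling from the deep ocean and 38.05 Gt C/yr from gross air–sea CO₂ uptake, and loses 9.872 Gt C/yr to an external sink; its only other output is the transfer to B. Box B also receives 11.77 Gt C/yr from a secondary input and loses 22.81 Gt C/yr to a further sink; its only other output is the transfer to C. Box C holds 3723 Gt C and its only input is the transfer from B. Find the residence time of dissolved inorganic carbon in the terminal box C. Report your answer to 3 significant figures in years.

62.5 yr

Box A: F(A→B) = (42.41 + 38.05) − 9.872 = 70.588 Gt C/yr.
Box B: F(B→C) = (70.588 + 11.77) − 22.81 = 59.548 Gt C/yr.
Box C throughput = its input = 59.548 Gt C/yr; τ = 3723 / 59.548 = 62.52 yr.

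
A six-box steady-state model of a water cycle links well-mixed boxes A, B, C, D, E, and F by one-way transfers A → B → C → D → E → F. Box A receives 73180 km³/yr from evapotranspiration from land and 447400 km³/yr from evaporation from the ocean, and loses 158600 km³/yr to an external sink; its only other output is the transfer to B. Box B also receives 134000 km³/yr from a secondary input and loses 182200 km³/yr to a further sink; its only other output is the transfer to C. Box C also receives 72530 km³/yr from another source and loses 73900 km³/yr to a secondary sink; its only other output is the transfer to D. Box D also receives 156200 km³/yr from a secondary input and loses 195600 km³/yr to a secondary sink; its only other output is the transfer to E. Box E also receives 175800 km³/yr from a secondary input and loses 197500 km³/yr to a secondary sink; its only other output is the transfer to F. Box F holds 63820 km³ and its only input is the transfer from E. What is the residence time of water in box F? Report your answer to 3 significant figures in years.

0.254 yr

Box A: F(A→B) = (73180 + 447400) − 158600 = 361980 km³/yr.
Box B: F(B→C) = (361980 + 134000) − 182200 = 313780 km³/yr.
Box C: F(C→D) = (313780 + 72530) − 73900 = 312410 km³/yr.
Box D: F(D→E) = (312410 + 156200) − 195600 = 273010 km³/yr.
Box E: F(E→F) = (273010 + 175800) − 197500 = 251310 km³/yr.
Box F throughput = its input = 251310 km³/yr; τ = 63820 / 251310 = 0.2539 yr.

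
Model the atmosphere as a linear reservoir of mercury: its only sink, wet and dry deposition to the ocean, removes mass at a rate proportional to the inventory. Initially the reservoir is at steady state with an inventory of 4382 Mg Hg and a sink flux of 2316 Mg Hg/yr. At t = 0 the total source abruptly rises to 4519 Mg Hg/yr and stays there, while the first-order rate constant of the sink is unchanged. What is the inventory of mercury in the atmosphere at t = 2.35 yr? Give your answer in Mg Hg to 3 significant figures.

Residence time τ = M₀/F₀ = 1.892 yr. The eventual steady state is M_∞ = M₀·(F₁/F₀) = 4382 × 4519/2316 = 8550.2 Mg Hg.
The anomaly ΔM(t) = M(t) − M_∞ decays as ΔM₀·e^(−t/τ) with ΔM₀ = 4382 − 8550.2 = −4168 Mg Hg.
At t = 2.35 yr, e^(−t/τ) = e^(−1.242) = 0.2888, so ΔM = −1204 Mg Hg and M = 8550.2 − 1204 = 7346.4 Mg Hg.

7350 Mg Hg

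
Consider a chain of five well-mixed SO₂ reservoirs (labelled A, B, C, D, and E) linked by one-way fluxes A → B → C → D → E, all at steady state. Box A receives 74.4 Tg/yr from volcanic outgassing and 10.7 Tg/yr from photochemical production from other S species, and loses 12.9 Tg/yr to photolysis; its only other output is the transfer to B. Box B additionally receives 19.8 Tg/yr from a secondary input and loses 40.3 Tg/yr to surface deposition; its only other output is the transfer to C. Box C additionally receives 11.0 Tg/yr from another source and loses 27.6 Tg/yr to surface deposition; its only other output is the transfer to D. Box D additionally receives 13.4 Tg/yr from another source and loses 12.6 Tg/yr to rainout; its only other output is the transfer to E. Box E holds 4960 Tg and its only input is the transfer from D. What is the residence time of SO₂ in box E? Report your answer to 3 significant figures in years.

Box A: F(A→B) = (74.4 + 10.7) − 12.9 = 72.200 Tg/yr.
Box B: F(B→C) = (72.200 + 19.8) − 40.3 = 51.700 Tg/yr.
Box C: F(C→D) = (51.700 + 11.0) − 27.6 = 35.100 Tg/yr.
Box D: F(D→E) = (35.100 + 13.4) − 12.6 = 35.900 Tg/yr.
Box E throughput = its input = 35.900 Tg/yr; τ = 4960 / 35.900 = 138.2 yr.

138 yr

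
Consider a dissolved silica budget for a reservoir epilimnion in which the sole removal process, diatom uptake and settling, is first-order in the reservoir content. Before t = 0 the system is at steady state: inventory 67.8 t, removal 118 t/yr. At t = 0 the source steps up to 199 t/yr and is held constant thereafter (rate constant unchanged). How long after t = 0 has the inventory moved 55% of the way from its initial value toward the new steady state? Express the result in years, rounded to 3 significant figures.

τ = M₀/F₀ = 67.8/118 = 0.5746 yr.
The remaining gap fraction is e^(−t/τ); 55% covered ⇒ e^(−t/τ) = 0.450.
t = −τ ln(0.450) = 0.5746 × 0.7985 = 0.4588 yr.

0.459 yr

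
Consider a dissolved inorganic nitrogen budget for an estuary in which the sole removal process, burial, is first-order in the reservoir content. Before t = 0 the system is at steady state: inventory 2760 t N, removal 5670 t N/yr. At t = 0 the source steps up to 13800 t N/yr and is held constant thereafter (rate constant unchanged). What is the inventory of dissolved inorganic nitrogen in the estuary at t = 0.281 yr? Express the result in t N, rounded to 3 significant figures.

4500 t N

The sink rate constant is k = F₀/M₀ = 5670/2760 = 2.054 yr⁻¹.
Solving dM/dt = F₁ − kM with M(0) = M₀ gives M(t) = F₁/k + (M₀ − F₁/k)·e^(−kt).
F₁/k = 13800/2.054 = 6717.5 t N; kt = 2.054 × 0.281 = 0.5773, e^(−kt) = 0.5614.
M(0.281) = 6717.5 + (2760 − 6717.5) × 0.5614 = 6717.5 − 2222 = 4495.6 t N.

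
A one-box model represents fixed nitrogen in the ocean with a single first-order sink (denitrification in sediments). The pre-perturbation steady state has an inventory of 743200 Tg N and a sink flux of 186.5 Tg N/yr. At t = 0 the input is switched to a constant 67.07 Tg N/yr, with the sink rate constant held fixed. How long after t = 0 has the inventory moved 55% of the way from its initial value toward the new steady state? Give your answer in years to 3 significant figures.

τ = M₀/F₀ = 743200/186.5 = 3985 yr.
The remaining gap fraction is e^(−t/τ); 55% covered ⇒ e^(−t/τ) = 0.450.
t = −τ ln(0.450) = 3985 × 0.7985 = 3182 yr.

3180 yr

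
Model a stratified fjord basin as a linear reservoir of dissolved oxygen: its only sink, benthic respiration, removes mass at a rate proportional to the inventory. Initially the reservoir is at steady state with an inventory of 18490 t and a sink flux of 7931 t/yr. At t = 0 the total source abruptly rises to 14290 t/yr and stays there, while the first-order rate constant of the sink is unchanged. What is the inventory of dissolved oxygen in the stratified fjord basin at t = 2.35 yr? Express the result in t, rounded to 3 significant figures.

The sink rate constant is k = F₀/M₀ = 7931/18490 = 0.4289 yr⁻¹.
Solving dM/dt = F₁ − kM with M(0) = M₀ gives M(t) = F₁/k + (M₀ − F₁/k)·e^(−kt).
F₁/k = 14290/0.4289 = 33315 t; kt = 0.4289 × 2.35 = 1.008, e^(−kt) = 0.3649.
M(2.35) = 33315 + (18490 − 33315) × 0.3649 = 33315 − 5410 = 27905 t.

27900 t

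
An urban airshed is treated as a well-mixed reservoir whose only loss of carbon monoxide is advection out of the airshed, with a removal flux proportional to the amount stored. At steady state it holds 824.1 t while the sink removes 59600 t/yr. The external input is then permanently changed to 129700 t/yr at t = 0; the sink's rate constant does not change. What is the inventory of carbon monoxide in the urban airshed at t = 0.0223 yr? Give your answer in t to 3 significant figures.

Residence time τ = M₀/F₀ = 0.01383 yr. The eventual steady state is M_∞ = M₀·(F₁/F₀) = 824.1 × 129700/59600 = 1793.4 t.
The anomaly ΔM(t) = M(t) − M_∞ decays as ΔM₀·e^(−t/τ) with ΔM₀ = 824.1 − 1793.4 = −969.3 t.
At t = 0.0223 yr, e^(−t/τ) = e^(−1.613) = 0.1993, so ΔM = −193.2 t and M = 1793.4 − 193.2 = 1600.2 t.

1600 t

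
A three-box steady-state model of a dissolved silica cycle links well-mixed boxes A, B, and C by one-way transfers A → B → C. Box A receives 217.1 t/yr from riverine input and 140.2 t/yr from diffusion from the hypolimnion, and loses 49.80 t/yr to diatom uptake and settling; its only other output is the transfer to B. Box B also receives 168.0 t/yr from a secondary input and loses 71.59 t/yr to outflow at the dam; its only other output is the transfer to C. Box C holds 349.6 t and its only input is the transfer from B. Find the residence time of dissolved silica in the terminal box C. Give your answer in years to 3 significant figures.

Box A: F(A→B) = (217.1 + 140.2) − 49.80 = 307.50 t/yr.
Box B: F(B→C) = (307.50 + 168.0) − 71.59 = 403.91 t/yr.
Box C throughput = its input = 403.91 t/yr; τ = 349.6 / 403.91 = 0.8655 yr.

0.866 yr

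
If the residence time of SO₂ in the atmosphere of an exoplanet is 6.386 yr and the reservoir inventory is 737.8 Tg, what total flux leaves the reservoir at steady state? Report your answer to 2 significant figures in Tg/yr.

120 Tg/yr

F = M / τ = 737.8 / 6.386 = 115.5 Tg/yr.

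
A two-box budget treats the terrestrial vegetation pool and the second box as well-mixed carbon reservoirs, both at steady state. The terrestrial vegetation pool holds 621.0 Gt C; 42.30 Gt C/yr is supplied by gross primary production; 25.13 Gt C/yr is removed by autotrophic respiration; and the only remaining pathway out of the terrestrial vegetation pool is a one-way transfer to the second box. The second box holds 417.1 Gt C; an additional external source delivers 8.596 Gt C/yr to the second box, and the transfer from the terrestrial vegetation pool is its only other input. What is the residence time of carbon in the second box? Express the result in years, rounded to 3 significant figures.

16.2 yr

Balance the terrestrial vegetation pool: ΣF_in = 42.300 Gt C/yr.
Transfer to the second box = ΣF_in − (25.13) = 17.170 Gt C/yr.
Total input to the second box = 17.170 + 8.596 = 25.766 Gt C/yr; at steady state this equals its total output.
τ = M / F = 417.1 / 25.766 = 16.19 yr.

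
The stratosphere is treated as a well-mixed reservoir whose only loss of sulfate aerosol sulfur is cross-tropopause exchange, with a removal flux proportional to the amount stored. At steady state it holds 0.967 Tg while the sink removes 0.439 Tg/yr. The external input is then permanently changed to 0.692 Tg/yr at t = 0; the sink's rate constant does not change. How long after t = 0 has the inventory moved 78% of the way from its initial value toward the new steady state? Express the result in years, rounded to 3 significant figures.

3.34 yr

τ = M₀/F₀ = 0.967/0.439 = 2.203 yr.
The remaining gap fraction is e^(−t/τ); 78% covered ⇒ e^(−t/τ) = 0.220.
t = −τ ln(0.220) = 2.203 × 1.514 = 3.335 yr.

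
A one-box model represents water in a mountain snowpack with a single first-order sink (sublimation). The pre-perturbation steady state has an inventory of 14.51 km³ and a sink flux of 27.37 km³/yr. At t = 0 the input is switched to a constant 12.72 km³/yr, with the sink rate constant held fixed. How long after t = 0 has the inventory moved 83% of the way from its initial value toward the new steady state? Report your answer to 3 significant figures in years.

τ = M₀/F₀ = 14.51/27.37 = 0.5301 yr.
The remaining gap fraction is e^(−t/τ); 83% covered ⇒ e^(−t/τ) = 0.170.
t = −τ ln(0.170) = 0.5301 × 1.772 = 0.9394 yr.

0.939 yr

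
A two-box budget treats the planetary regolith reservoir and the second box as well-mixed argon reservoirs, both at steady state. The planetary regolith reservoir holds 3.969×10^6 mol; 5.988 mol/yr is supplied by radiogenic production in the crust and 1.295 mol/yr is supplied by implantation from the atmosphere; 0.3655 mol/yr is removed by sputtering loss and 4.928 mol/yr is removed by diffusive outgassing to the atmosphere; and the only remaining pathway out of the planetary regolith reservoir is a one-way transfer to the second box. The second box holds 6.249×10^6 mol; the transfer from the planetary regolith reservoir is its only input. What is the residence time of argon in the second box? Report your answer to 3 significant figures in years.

Balance the planetary regolith reservoir: ΣF_in = 5.988 + 1.295 = 7.2830 mol/yr.
Transfer to the second box = ΣF_in − (0.3655 + 4.928) = 1.9895 mol/yr.
At steady state the output of the second box equals its input, 1.9895 mol/yr.
τ = M / F = 6.249×10^6 / 1.9895 = 3.141×10^6 yr.

3.14×10^6 yr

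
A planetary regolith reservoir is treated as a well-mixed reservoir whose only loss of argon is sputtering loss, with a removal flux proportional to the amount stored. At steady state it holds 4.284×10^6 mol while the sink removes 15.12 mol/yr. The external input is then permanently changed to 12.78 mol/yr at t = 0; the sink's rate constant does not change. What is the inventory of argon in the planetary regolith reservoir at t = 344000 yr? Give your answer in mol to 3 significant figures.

τ = M₀/F₀ = 4.284×10^6/15.12 = 283300 yr; rate constant k = 1/τ.
New steady state M_∞ = F₁/k = F₁·τ = 12.78 × 283300 = 3.6210×10^6 mol.
M(t) = M_∞ + (M₀ − M_∞)·e^(−t/τ); t/τ = 344000/283300 = 1.214, so e^(−t/τ) = 0.2970.
M(t) = 3.6210×10^6 + 663000 × 0.2970 = 3.8179×10^6 mol.

3.82×10^6 mol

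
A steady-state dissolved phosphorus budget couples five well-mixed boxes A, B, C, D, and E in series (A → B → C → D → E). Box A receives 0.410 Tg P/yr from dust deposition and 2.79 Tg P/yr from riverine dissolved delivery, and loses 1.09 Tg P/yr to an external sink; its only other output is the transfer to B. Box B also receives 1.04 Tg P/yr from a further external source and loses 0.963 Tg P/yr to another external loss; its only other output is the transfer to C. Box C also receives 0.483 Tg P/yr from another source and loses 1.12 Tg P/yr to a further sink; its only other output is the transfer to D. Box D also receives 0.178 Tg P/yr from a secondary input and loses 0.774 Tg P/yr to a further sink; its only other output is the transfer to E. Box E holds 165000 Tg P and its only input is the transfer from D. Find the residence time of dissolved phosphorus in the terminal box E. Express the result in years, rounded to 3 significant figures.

Box A: F(A→B) = (0.410 + 2.79) − 1.09 = 2.1100 Tg P/yr.
Box B: F(B→C) = (2.1100 + 1.04) − 0.963 = 2.1870 Tg P/yr.
Box C: F(C→D) = (2.1870 + 0.483) − 1.12 = 1.5500 Tg P/yr.
Box D: F(D→E) = (1.5500 + 0.178) − 0.774 = 0.95400 Tg P/yr.
Box E throughput = its input = 0.95400 Tg P/yr; τ = 165000 / 0.95400 = 173000 yr.

173000 yr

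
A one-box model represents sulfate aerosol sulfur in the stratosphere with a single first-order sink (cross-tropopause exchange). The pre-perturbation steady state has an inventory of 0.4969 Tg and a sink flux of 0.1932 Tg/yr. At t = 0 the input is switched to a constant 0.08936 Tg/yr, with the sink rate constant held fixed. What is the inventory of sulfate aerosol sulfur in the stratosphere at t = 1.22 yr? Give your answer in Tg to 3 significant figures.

The sink rate constant is k = F₀/M₀ = 0.1932/0.4969 = 0.3888 yr⁻¹.
Solving dM/dt = F₁ − kM with M(0) = M₀ gives M(t) = F₁/k + (M₀ − F₁/k)·e^(−kt).
F₁/k = 0.08936/0.3888 = 0.22983 Tg; kt = 0.3888 × 1.22 = 0.4743, e^(−kt) = 0.6223.
M(1.22) = 0.22983 + (0.4969 − 0.22983) × 0.6223 = 0.22983 + 0.1662 = 0.39602 Tg.

0.396 Tg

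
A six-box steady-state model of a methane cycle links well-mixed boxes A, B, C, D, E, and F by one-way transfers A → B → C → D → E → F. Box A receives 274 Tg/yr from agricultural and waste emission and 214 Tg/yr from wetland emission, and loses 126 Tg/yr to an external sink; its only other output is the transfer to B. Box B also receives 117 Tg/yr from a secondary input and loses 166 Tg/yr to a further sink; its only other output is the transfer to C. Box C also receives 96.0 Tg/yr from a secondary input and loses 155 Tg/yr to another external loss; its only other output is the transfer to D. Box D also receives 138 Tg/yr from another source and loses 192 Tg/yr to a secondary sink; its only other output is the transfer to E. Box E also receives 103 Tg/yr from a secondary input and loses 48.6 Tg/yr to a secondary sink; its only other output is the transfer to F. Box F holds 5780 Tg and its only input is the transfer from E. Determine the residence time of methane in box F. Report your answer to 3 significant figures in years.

22.7 yr

Box A: F(A→B) = (274 + 214) − 126 = 362.00 Tg/yr.
Box B: F(B→C) = (362.00 + 117) − 166 = 313.00 Tg/yr.
Box C: F(C→D) = (313.00 + 96.0) − 155 = 254.00 Tg/yr.
Box D: F(D→E) = (254.00 + 138) − 192 = 200.00 Tg/yr.
Box E: F(E→F) = (200.00 + 103) − 48.6 = 254.40 Tg/yr.
Box F throughput = its input = 254.40 Tg/yr; τ = 5780 / 254.40 = 22.72 yr.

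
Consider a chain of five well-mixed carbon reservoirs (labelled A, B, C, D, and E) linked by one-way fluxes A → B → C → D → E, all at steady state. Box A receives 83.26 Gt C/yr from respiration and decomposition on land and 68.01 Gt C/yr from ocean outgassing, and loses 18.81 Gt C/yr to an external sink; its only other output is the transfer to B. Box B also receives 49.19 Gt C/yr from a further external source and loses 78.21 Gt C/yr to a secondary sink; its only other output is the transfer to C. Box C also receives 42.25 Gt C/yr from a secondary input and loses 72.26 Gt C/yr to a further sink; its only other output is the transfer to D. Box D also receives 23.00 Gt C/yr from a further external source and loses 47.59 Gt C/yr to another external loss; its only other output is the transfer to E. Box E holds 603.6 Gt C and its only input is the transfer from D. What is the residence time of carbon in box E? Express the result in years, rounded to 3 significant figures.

Box A: F(A→B) = (83.26 + 68.01) − 18.81 = 132.46 Gt C/yr.
Box B: F(B→C) = (132.46 + 49.19) − 78.21 = 103.44 Gt C/yr.
Box C: F(C→D) = (103.44 + 42.25) − 72.26 = 73.430 Gt C/yr.
Box D: F(D→E) = (73.430 + 23.00) − 47.59 = 48.840 Gt C/yr.
Box E throughput = its input = 48.840 Gt C/yr; τ = 603.6 / 48.840 = 12.36 yr.

12.4 yr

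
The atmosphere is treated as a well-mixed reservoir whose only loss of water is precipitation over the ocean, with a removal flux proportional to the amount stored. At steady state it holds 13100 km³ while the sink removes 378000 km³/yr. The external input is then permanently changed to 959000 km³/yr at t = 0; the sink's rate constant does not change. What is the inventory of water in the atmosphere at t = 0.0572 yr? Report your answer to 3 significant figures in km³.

τ = M₀/F₀ = 13100/378000 = 0.03466 yr; rate constant k = 1/τ.
New steady state M_∞ = F₁/k = F₁·τ = 959000 × 0.03466 = 33235 km³.
M(t) = M_∞ + (M₀ − M_∞)·e^(−t/τ); t/τ = 0.0572/0.03466 = 1.651, so e^(−t/τ) = 0.1920.
M(t) = 33235 − 20140 × 0.1920 = 29370 km³.

29400 km³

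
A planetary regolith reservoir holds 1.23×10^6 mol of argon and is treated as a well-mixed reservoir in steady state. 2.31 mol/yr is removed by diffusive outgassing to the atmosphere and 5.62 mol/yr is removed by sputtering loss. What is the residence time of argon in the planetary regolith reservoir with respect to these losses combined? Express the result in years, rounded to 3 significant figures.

155000 yr

Total removal = 2.310 + 5.620 = 7.9300 mol/yr.
τ = M / ΣF_out = 1.23×10^6 / 7.9300 = 155100 yr.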